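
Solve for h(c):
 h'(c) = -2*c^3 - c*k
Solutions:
 h(c) = C1 - c^4/2 - c^2*k/2


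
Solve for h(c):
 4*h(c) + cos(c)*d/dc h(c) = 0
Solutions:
 h(c) = C1*(sin(c)^2 - 2*sin(c) + 1)/(sin(c)^2 + 2*sin(c) + 1)


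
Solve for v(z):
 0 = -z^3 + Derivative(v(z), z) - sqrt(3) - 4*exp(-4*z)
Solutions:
 v(z) = C1 + z^4/4 + sqrt(3)*z - exp(-4*z)


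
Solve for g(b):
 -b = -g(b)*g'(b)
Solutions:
 g(b) = -sqrt(C1 + b^2)
 g(b) = sqrt(C1 + b^2)


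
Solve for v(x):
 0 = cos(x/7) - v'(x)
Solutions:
 v(x) = C1 + 7*sin(x/7)


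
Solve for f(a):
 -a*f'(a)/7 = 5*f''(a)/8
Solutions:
 f(a) = C1 + C2*erf(2*sqrt(35)*a/35)


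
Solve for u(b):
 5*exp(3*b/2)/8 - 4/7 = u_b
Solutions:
 u(b) = C1 - 4*b/7 + 5*exp(3*b/2)/12


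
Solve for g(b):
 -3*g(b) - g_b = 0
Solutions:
 g(b) = C1*exp(-3*b)


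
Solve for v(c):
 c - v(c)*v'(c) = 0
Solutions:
 v(c) = -sqrt(C1 + c^2)
 v(c) = sqrt(C1 + c^2)


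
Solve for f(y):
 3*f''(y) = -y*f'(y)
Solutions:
 f(y) = C1 + C2*erf(sqrt(6)*y/6)


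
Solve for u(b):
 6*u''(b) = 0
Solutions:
 u(b) = C1 + C2*b


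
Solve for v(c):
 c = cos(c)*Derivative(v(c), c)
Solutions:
 v(c) = C1 + Integral(c/cos(c), c)


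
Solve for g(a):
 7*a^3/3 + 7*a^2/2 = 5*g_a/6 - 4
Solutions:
 g(a) = C1 + 7*a^4/10 + 7*a^3/5 + 24*a/5


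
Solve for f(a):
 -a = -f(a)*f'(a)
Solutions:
 f(a) = -sqrt(C1 + a^2)
 f(a) = sqrt(C1 + a^2)


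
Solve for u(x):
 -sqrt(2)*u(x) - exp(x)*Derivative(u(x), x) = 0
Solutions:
 u(x) = C1*exp(sqrt(2)*exp(-x))


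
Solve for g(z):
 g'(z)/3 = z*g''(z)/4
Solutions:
 g(z) = C1 + C2*z^(7/3)


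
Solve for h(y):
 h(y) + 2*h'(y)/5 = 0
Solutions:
 h(y) = C1*exp(-5*y/2)


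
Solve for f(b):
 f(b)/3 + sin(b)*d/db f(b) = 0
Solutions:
 f(b) = C1*(cos(b) + 1)^(1/6)/(cos(b) - 1)^(1/6)


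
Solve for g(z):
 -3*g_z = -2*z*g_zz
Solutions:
 g(z) = C1 + C2*z^(5/2)


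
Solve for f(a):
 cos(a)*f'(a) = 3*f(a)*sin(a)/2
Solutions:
 f(a) = C1/cos(a)^(3/2)


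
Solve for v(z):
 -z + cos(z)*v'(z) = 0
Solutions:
 v(z) = C1 + Integral(z/cos(z), z)


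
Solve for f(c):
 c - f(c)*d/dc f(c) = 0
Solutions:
 f(c) = -sqrt(C1 + c^2)
 f(c) = sqrt(C1 + c^2)


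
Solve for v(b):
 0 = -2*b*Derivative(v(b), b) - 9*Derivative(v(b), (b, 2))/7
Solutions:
 v(b) = C1 + C2*erf(sqrt(7)*b/3)


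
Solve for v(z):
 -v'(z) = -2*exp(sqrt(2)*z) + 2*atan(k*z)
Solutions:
 v(z) = C1 - 2*Piecewise((z*atan(k*z) - log(k^2*z^2 + 1)/(2*k), Ne(k, 0)), (0, True)) + sqrt(2)*exp(sqrt(2)*z)


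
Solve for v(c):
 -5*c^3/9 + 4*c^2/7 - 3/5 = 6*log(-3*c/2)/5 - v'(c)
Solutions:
 v(c) = C1 + 5*c^4/36 - 4*c^3/21 + 6*c*log(-c)/5 + 3*c*(-2*log(2) - 1 + 2*log(3))/5


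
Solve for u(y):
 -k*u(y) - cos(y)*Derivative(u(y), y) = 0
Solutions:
 u(y) = C1*exp(k*(log(sin(y) - 1) - log(sin(y) + 1))/2)


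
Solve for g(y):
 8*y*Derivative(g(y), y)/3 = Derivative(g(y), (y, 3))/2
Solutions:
 g(y) = C1 + Integral(C2*airyai(2*2^(1/3)*3^(2/3)*y/3) + C3*airybi(2*2^(1/3)*3^(2/3)*y/3), y)


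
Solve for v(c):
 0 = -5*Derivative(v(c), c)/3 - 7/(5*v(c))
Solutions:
 v(c) = -sqrt(C1 - 42*c)/5
 v(c) = sqrt(C1 - 42*c)/5


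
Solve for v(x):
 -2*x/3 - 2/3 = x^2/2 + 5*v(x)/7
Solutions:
 v(x) = -7*x^2/10 - 14*x/15 - 14/15


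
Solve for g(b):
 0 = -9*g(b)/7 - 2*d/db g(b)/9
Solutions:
 g(b) = C1*exp(-81*b/14)


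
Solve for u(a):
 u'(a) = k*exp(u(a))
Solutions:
 u(a) = log(-1/(C1 + a*k))


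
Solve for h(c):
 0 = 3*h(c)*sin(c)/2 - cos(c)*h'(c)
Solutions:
 h(c) = C1/cos(c)^(3/2)


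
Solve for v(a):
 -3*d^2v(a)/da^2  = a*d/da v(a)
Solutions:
 v(a) = C1 + C2*erf(sqrt(6)*a/6)


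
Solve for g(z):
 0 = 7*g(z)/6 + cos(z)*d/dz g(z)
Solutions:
 g(z) = C1*(sin(z) - 1)^(7/12)/(sin(z) + 1)^(7/12)


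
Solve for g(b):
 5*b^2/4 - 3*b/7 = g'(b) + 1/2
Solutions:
 g(b) = C1 + 5*b^3/12 - 3*b^2/14 - b/2


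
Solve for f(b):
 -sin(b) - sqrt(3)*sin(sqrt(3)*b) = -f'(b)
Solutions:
 f(b) = C1 - cos(b) - cos(sqrt(3)*b)


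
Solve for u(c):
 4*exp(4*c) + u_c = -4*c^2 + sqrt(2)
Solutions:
 u(c) = C1 - 4*c^3/3 + sqrt(2)*c - exp(4*c)


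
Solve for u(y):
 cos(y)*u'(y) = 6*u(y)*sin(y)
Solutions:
 u(y) = C1/cos(y)^6


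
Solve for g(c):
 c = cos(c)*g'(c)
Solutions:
 g(c) = C1 + Integral(c/cos(c), c)


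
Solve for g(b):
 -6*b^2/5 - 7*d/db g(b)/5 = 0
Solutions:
 g(b) = C1 - 2*b^3/7


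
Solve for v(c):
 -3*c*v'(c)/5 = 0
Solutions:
 v(c) = C1


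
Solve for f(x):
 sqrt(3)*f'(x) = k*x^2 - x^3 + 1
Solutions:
 f(x) = C1 + sqrt(3)*k*x^3/9 - sqrt(3)*x^4/12 + sqrt(3)*x/3


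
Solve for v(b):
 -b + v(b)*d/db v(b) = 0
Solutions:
 v(b) = -sqrt(C1 + b^2)
 v(b) = sqrt(C1 + b^2)


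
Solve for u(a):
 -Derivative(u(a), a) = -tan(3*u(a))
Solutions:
 u(a) = -asin(C1*exp(3*a))/3 + pi/3
 u(a) = asin(C1*exp(3*a))/3


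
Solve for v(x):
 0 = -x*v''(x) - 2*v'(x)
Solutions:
 v(x) = C1 + C2/x


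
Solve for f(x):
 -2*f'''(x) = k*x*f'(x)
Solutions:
 f(x) = C1 + Integral(C2*airyai(2^(2/3)*x*(-k)^(1/3)/2) + C3*airybi(2^(2/3)*x*(-k)^(1/3)/2), x)


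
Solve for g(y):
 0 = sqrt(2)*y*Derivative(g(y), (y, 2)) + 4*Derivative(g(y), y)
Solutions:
 g(y) = C1 + C2*y^(1 - 2*sqrt(2))


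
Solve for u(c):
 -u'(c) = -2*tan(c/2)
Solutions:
 u(c) = C1 - 4*log(cos(c/2))


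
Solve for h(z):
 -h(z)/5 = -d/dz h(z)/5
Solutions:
 h(z) = C1*exp(z)


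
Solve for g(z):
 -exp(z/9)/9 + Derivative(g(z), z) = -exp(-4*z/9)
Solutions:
 g(z) = C1 + exp(z/9) + 9*exp(-4*z/9)/4


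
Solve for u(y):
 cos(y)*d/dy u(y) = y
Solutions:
 u(y) = C1 + Integral(y/cos(y), y)


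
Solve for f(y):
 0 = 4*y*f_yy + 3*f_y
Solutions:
 f(y) = C1 + C2*y^(1/4)


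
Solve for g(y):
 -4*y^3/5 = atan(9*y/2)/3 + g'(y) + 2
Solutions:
 g(y) = C1 - y^4/5 - y*atan(9*y/2)/3 - 2*y + log(81*y^2 + 4)/27


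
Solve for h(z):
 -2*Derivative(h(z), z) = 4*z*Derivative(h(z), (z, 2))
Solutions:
 h(z) = C1 + C2*sqrt(z)


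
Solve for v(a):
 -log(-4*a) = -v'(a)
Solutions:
 v(a) = C1 + a*log(-a) + a*(-1 + 2*log(2))


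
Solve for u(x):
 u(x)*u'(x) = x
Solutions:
 u(x) = -sqrt(C1 + x^2)
 u(x) = sqrt(C1 + x^2)


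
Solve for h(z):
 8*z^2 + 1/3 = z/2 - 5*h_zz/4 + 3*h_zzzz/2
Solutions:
 h(z) = C1 + C2*z + C3*exp(-sqrt(30)*z/6) + C4*exp(sqrt(30)*z/6) - 8*z^4/15 + z^3/15 - 586*z^2/75


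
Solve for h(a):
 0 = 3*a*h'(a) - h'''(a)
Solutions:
 h(a) = C1 + Integral(C2*airyai(3^(1/3)*a) + C3*airybi(3^(1/3)*a), a)


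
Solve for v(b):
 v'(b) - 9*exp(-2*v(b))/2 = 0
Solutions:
 v(b) = log(-sqrt(C1 + 9*b))
 v(b) = log(C1 + 9*b)/2


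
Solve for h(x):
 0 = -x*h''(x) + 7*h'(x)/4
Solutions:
 h(x) = C1 + C2*x^(11/4)


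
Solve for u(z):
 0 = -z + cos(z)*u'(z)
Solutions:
 u(z) = C1 + Integral(z/cos(z), z)


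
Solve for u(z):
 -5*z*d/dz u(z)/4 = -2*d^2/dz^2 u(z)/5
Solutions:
 u(z) = C1 + C2*erfi(5*z/4)


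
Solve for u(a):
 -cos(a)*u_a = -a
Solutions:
 u(a) = C1 + Integral(a/cos(a), a)


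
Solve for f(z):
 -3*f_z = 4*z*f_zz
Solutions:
 f(z) = C1 + C2*z^(1/4)


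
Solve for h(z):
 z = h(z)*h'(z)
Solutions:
 h(z) = -sqrt(C1 + z^2)
 h(z) = sqrt(C1 + z^2)


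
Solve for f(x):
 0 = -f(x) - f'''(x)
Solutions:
 f(x) = C3*exp(-x) + (C1*sin(sqrt(3)*x/2) + C2*cos(sqrt(3)*x/2))*exp(x/2)


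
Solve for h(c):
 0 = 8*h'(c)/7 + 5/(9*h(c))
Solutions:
 h(c) = -sqrt(C1 - 35*c)/6
 h(c) = sqrt(C1 - 35*c)/6


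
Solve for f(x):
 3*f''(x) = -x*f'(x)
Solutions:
 f(x) = C1 + C2*erf(sqrt(6)*x/6)


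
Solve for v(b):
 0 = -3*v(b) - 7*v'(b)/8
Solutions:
 v(b) = C1*exp(-24*b/7)


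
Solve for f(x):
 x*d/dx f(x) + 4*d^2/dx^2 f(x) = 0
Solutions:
 f(x) = C1 + C2*erf(sqrt(2)*x/4)


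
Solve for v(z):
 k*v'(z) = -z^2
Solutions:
 v(z) = C1 - z^3/(3*k)


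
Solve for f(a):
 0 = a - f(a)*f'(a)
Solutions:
 f(a) = -sqrt(C1 + a^2)
 f(a) = sqrt(C1 + a^2)


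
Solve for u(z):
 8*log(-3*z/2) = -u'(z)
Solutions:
 u(z) = C1 - 8*z*log(-z) + 8*z*(-log(3) + log(2) + 1)


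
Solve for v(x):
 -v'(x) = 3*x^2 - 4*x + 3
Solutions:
 v(x) = C1 - x^3 + 2*x^2 - 3*x


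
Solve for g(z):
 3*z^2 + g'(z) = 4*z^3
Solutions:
 g(z) = C1 + z^4 - z^3


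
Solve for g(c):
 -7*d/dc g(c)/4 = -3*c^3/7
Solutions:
 g(c) = C1 + 3*c^4/49


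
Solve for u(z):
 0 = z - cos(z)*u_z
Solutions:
 u(z) = C1 + Integral(z/cos(z), z)


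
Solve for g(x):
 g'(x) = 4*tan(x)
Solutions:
 g(x) = C1 - 4*log(cos(x))


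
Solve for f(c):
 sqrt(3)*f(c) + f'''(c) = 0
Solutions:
 f(c) = C3*exp(-3^(1/6)*c) + (C1*sin(3^(2/3)*c/2) + C2*cos(3^(2/3)*c/2))*exp(3^(1/6)*c/2)


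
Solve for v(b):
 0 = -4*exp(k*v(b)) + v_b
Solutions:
 v(b) = Piecewise((log(-1/(C1*k + 4*b*k))/k, Ne(k, 0)), (nan, True))
 v(b) = Piecewise((C1 + 4*b, Eq(k, 0)), (nan, True))


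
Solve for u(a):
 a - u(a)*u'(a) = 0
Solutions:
 u(a) = -sqrt(C1 + a^2)
 u(a) = sqrt(C1 + a^2)


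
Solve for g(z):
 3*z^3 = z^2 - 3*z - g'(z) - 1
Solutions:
 g(z) = C1 - 3*z^4/4 + z^3/3 - 3*z^2/2 - z


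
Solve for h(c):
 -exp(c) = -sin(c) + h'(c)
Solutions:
 h(c) = C1 - exp(c) - cos(c)


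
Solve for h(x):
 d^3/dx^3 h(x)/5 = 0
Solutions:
 h(x) = C1 + C2*x + C3*x^2


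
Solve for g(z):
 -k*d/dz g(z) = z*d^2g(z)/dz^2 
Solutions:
 g(z) = C1 + z^(1 - re(k))*(C2*sin(log(z)*Abs(im(k))) + C3*cos(log(z)*im(k)))


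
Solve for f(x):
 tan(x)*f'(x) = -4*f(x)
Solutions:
 f(x) = C1/sin(x)^4


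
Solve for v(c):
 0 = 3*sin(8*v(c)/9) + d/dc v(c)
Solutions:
 3*c + 9*log(cos(8*v(c)/9) - 1)/16 - 9*log(cos(8*v(c)/9) + 1)/16 = C1


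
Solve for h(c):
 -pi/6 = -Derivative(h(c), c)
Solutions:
 h(c) = C1 + pi*c/6


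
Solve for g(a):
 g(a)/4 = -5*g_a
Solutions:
 g(a) = C1*exp(-a/20)


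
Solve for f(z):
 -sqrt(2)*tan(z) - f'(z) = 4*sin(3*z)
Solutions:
 f(z) = C1 + sqrt(2)*log(cos(z)) + 4*cos(3*z)/3


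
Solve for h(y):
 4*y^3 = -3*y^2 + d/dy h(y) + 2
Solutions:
 h(y) = C1 + y^4 + y^3 - 2*y


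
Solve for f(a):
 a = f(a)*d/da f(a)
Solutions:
 f(a) = -sqrt(C1 + a^2)
 f(a) = sqrt(C1 + a^2)


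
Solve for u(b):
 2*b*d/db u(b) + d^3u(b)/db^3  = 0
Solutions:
 u(b) = C1 + Integral(C2*airyai(-2^(1/3)*b) + C3*airybi(-2^(1/3)*b), b)


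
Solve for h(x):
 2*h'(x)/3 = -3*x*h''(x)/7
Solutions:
 h(x) = C1 + C2/x^(5/9)


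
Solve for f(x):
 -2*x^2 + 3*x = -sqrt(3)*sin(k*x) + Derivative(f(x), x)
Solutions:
 f(x) = C1 - 2*x^3/3 + 3*x^2/2 - sqrt(3)*cos(k*x)/k


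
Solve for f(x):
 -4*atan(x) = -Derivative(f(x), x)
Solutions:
 f(x) = C1 + 4*x*atan(x) - 2*log(x^2 + 1)


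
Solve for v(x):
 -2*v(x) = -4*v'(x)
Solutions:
 v(x) = C1*exp(x/2)


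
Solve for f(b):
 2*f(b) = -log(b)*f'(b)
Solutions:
 f(b) = C1*exp(-2*li(b))


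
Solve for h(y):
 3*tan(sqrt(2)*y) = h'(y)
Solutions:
 h(y) = C1 - 3*sqrt(2)*log(cos(sqrt(2)*y))/2


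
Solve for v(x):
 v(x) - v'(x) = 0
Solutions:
 v(x) = C1*exp(x)


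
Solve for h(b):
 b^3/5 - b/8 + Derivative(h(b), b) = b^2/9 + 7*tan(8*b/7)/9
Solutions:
 h(b) = C1 - b^4/20 + b^3/27 + b^2/16 - 49*log(cos(8*b/7))/72


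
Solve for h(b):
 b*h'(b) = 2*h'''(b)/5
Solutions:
 h(b) = C1 + Integral(C2*airyai(2^(2/3)*5^(1/3)*b/2) + C3*airybi(2^(2/3)*5^(1/3)*b/2), b)


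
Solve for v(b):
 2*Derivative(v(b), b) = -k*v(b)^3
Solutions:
 v(b) = -sqrt(-1/(C1 - b*k))
 v(b) = sqrt(-1/(C1 - b*k))


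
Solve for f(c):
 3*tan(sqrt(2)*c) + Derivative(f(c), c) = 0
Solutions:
 f(c) = C1 + 3*sqrt(2)*log(cos(sqrt(2)*c))/2


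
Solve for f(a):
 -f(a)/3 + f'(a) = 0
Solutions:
 f(a) = C1*exp(a/3)


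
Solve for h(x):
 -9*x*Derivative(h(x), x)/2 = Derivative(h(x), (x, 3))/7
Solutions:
 h(x) = C1 + Integral(C2*airyai(-2^(2/3)*63^(1/3)*x/2) + C3*airybi(-2^(2/3)*63^(1/3)*x/2), x)


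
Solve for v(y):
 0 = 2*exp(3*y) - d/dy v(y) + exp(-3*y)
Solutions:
 v(y) = C1 + 2*exp(3*y)/3 - exp(-3*y)/3


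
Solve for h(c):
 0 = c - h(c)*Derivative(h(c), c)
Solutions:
 h(c) = -sqrt(C1 + c^2)
 h(c) = sqrt(C1 + c^2)


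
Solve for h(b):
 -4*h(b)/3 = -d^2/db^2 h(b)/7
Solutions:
 h(b) = C1*exp(-2*sqrt(21)*b/3) + C2*exp(2*sqrt(21)*b/3)


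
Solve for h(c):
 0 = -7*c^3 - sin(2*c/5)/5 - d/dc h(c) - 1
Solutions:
 h(c) = C1 - 7*c^4/4 - c + cos(2*c/5)/2


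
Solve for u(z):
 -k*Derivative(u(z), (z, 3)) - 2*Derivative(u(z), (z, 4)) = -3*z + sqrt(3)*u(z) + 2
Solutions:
 u(z) = C1*exp(z*(-3*k - sqrt(3)*sqrt(3*k^2 + 4*6^(2/3)*(3*sqrt(3)*k^2 + sqrt(27*k^4 - 2048*sqrt(3)))^(1/3) + 64*2^(1/3)*3^(5/6)/(3*sqrt(3)*k^2 + sqrt(27*k^4 - 2048*sqrt(3)))^(1/3)) + sqrt(6)*sqrt(3*sqrt(3)*k^3/sqrt(3*k^2 + 4*6^(2/3)*(3*sqrt(3)*k^2 + sqrt(27*k^4 - 2048*sqrt(3)))^(1/3) + 64*2^(1/3)*3^(5/6)/(3*sqrt(3)*k^2 + sqrt(27*k^4 - 2048*sqrt(3)))^(1/3)) + 3*k^2 - 2*6^(2/3)*(3*sqrt(3)*k^2 + sqrt(27*k^4 - 2048*sqrt(3)))^(1/3) - 32*2^(1/3)*3^(5/6)/(3*sqrt(3)*k^2 + sqrt(27*k^4 - 2048*sqrt(3)))^(1/3)))/24) + C2*exp(z*(-3*k + sqrt(3)*sqrt(3*k^2 + 4*6^(2/3)*(3*sqrt(3)*k^2 + sqrt(27*k^4 - 2048*sqrt(3)))^(1/3) + 64*2^(1/3)*3^(5/6)/(3*sqrt(3)*k^2 + sqrt(27*k^4 - 2048*sqrt(3)))^(1/3)) - sqrt(6)*sqrt(-3*sqrt(3)*k^3/sqrt(3*k^2 + 4*6^(2/3)*(3*sqrt(3)*k^2 + sqrt(27*k^4 - 2048*sqrt(3)))^(1/3) + 64*2^(1/3)*3^(5/6)/(3*sqrt(3)*k^2 + sqrt(27*k^4 - 2048*sqrt(3)))^(1/3)) + 3*k^2 - 2*6^(2/3)*(3*sqrt(3)*k^2 + sqrt(27*k^4 - 2048*sqrt(3)))^(1/3) - 32*2^(1/3)*3^(5/6)/(3*sqrt(3)*k^2 + sqrt(27*k^4 - 2048*sqrt(3)))^(1/3)))/24) + C3*exp(z*(-3*k + sqrt(3)*sqrt(3*k^2 + 4*6^(2/3)*(3*sqrt(3)*k^2 + sqrt(27*k^4 - 2048*sqrt(3)))^(1/3) + 64*2^(1/3)*3^(5/6)/(3*sqrt(3)*k^2 + sqrt(27*k^4 - 2048*sqrt(3)))^(1/3)) + sqrt(6)*sqrt(-3*sqrt(3)*k^3/sqrt(3*k^2 + 4*6^(2/3)*(3*sqrt(3)*k^2 + sqrt(27*k^4 - 2048*sqrt(3)))^(1/3) + 64*2^(1/3)*3^(5/6)/(3*sqrt(3)*k^2 + sqrt(27*k^4 - 2048*sqrt(3)))^(1/3)) + 3*k^2 - 2*6^(2/3)*(3*sqrt(3)*k^2 + sqrt(27*k^4 - 2048*sqrt(3)))^(1/3) - 32*2^(1/3)*3^(5/6)/(3*sqrt(3)*k^2 + sqrt(27*k^4 - 2048*sqrt(3)))^(1/3)))/24) + C4*exp(-z*(3*k + sqrt(3)*sqrt(3*k^2 + 4*6^(2/3)*(3*sqrt(3)*k^2 + sqrt(27*k^4 - 2048*sqrt(3)))^(1/3) + 64*2^(1/3)*3^(5/6)/(3*sqrt(3)*k^2 + sqrt(27*k^4 - 2048*sqrt(3)))^(1/3)) + sqrt(6)*sqrt(3*sqrt(3)*k^3/sqrt(3*k^2 + 4*6^(2/3)*(3*sqrt(3)*k^2 + sqrt(27*k^4 - 2048*sqrt(3)))^(1/3) + 64*2^(1/3)*3^(5/6)/(3*sqrt(3)*k^2 + sqrt(27*k^4 - 2048*sqrt(3)))^(1/3)) + 3*k^2 - 2*6^(2/3)*(3*sqrt(3)*k^2 + sqrt(27*k^4 - 2048*sqrt(3)))^(1/3) - 32*2^(1/3)*3^(5/6)/(3*sqrt(3)*k^2 + sqrt(27*k^4 - 2048*sqrt(3)))^(1/3)))/24) + sqrt(3)*z - 2*sqrt(3)/3


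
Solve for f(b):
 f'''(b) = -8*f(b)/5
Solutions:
 f(b) = C3*exp(-2*5^(2/3)*b/5) + (C1*sin(sqrt(3)*5^(2/3)*b/5) + C2*cos(sqrt(3)*5^(2/3)*b/5))*exp(5^(2/3)*b/5)


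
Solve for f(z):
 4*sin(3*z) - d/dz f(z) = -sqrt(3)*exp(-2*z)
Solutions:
 f(z) = C1 - 4*cos(3*z)/3 - sqrt(3)*exp(-2*z)/2


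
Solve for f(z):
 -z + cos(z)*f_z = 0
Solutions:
 f(z) = C1 + Integral(z/cos(z), z)


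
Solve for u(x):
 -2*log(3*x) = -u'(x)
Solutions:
 u(x) = C1 + 2*x*log(x) - 2*x + x*log(9)


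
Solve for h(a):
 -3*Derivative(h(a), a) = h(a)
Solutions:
 h(a) = C1*exp(-a/3)


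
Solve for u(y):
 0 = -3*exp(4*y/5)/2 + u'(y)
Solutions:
 u(y) = C1 + 15*exp(4*y/5)/8


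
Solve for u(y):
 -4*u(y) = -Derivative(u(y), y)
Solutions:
 u(y) = C1*exp(4*y)


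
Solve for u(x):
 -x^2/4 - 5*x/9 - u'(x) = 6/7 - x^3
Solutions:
 u(x) = C1 + x^4/4 - x^3/12 - 5*x^2/18 - 6*x/7


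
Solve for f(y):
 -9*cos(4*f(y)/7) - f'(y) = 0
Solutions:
 9*y - 7*log(sin(4*f(y)/7) - 1)/8 + 7*log(sin(4*f(y)/7) + 1)/8 = C1


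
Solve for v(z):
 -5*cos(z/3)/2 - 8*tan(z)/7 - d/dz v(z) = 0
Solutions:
 v(z) = C1 + 8*log(cos(z))/7 - 15*sin(z/3)/2


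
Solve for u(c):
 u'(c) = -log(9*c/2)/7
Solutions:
 u(c) = C1 - c*log(c)/7 - 2*c*log(3)/7 + c*log(2)/7 + c/7


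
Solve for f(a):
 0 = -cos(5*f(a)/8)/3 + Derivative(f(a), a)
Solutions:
 -a/3 - 4*log(sin(5*f(a)/8) - 1)/5 + 4*log(sin(5*f(a)/8) + 1)/5 = C1


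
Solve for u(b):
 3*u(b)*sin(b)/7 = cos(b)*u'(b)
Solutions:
 u(b) = C1/cos(b)^(3/7)


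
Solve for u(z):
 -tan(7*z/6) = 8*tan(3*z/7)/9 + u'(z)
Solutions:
 u(z) = C1 + 56*log(cos(3*z/7))/27 + 6*log(cos(7*z/6))/7


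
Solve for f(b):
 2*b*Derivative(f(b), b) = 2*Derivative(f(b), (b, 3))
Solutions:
 f(b) = C1 + Integral(C2*airyai(b) + C3*airybi(b), b)


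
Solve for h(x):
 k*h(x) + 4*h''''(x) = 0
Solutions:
 h(x) = C1*exp(-sqrt(2)*x*(-k)^(1/4)/2) + C2*exp(sqrt(2)*x*(-k)^(1/4)/2) + C3*exp(-sqrt(2)*I*x*(-k)^(1/4)/2) + C4*exp(sqrt(2)*I*x*(-k)^(1/4)/2)


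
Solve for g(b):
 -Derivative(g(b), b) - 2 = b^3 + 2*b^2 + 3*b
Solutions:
 g(b) = C1 - b^4/4 - 2*b^3/3 - 3*b^2/2 - 2*b


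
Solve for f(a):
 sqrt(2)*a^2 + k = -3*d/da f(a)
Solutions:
 f(a) = C1 - sqrt(2)*a^3/9 - a*k/3


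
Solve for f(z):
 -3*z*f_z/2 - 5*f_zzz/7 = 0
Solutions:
 f(z) = C1 + Integral(C2*airyai(-10^(2/3)*21^(1/3)*z/10) + C3*airybi(-10^(2/3)*21^(1/3)*z/10), z)


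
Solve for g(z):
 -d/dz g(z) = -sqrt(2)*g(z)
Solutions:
 g(z) = C1*exp(sqrt(2)*z)


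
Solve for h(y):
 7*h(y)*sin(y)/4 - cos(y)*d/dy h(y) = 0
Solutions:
 h(y) = C1/cos(y)^(7/4)


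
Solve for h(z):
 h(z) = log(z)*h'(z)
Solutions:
 h(z) = C1*exp(li(z))


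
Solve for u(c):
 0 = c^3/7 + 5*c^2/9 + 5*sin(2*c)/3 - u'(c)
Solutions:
 u(c) = C1 + c^4/28 + 5*c^3/27 - 5*cos(2*c)/6


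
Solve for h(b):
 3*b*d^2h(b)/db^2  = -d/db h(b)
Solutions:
 h(b) = C1 + C2*b^(2/3)


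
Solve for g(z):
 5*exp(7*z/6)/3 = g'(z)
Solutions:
 g(z) = C1 + 10*exp(7*z/6)/7


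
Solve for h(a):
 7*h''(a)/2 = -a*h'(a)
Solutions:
 h(a) = C1 + C2*erf(sqrt(7)*a/7)


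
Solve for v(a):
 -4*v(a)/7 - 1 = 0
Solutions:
 v(a) = -7/4


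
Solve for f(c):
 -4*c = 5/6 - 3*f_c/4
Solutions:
 f(c) = C1 + 8*c^2/3 + 10*c/9


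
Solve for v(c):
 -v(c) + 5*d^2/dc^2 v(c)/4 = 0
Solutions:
 v(c) = C1*exp(-2*sqrt(5)*c/5) + C2*exp(2*sqrt(5)*c/5)


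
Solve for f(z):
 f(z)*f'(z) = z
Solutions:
 f(z) = -sqrt(C1 + z^2)
 f(z) = sqrt(C1 + z^2)


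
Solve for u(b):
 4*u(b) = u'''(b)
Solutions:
 u(b) = C3*exp(2^(2/3)*b) + (C1*sin(2^(2/3)*sqrt(3)*b/2) + C2*cos(2^(2/3)*sqrt(3)*b/2))*exp(-2^(2/3)*b/2)


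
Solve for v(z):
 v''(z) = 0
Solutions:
 v(z) = C1 + C2*z


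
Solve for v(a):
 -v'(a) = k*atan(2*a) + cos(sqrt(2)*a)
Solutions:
 v(a) = C1 - k*(a*atan(2*a) - log(4*a^2 + 1)/4) - sqrt(2)*sin(sqrt(2)*a)/2


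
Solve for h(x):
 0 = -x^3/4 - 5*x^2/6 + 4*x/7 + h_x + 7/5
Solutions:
 h(x) = C1 + x^4/16 + 5*x^3/18 - 2*x^2/7 - 7*x/5


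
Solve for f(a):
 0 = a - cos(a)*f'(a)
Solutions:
 f(a) = C1 + Integral(a/cos(a), a)


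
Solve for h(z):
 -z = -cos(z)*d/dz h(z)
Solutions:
 h(z) = C1 + Integral(z/cos(z), z)


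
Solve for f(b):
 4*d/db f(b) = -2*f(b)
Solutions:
 f(b) = C1*exp(-b/2)


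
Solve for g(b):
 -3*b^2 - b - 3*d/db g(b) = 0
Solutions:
 g(b) = C1 - b^3/3 - b^2/6


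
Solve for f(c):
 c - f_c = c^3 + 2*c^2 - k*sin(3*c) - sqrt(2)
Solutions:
 f(c) = C1 - c^4/4 - 2*c^3/3 + c^2/2 + sqrt(2)*c - k*cos(3*c)/3


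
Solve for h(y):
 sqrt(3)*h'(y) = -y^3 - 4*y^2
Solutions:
 h(y) = C1 - sqrt(3)*y^4/12 - 4*sqrt(3)*y^3/9


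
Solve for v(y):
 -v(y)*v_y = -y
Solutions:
 v(y) = -sqrt(C1 + y^2)
 v(y) = sqrt(C1 + y^2)


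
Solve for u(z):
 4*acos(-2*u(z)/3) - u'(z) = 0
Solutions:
 Integral(1/acos(-2*_y/3), (_y, u(z))) = C1 + 4*z


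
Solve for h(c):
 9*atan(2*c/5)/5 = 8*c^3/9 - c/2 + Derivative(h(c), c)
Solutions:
 h(c) = C1 - 2*c^4/9 + c^2/4 + 9*c*atan(2*c/5)/5 - 9*log(4*c^2 + 25)/4


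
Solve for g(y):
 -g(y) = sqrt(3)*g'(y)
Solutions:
 g(y) = C1*exp(-sqrt(3)*y/3)


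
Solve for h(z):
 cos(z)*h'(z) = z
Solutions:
 h(z) = C1 + Integral(z/cos(z), z)


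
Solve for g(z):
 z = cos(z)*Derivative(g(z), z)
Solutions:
 g(z) = C1 + Integral(z/cos(z), z)


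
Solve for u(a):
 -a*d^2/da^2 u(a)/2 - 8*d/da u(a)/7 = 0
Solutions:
 u(a) = C1 + C2/a^(9/7)


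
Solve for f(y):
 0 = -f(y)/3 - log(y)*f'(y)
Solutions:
 f(y) = C1*exp(-li(y)/3)


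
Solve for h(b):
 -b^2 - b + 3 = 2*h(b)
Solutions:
 h(b) = -b^2/2 - b/2 + 3/2


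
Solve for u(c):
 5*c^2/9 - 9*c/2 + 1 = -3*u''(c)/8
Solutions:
 u(c) = C1 + C2*c - 10*c^4/81 + 2*c^3 - 4*c^2/3


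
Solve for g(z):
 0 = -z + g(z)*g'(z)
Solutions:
 g(z) = -sqrt(C1 + z^2)
 g(z) = sqrt(C1 + z^2)


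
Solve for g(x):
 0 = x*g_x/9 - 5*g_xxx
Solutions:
 g(x) = C1 + Integral(C2*airyai(75^(1/3)*x/15) + C3*airybi(75^(1/3)*x/15), x)


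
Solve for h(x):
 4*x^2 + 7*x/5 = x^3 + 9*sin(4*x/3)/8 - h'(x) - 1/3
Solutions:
 h(x) = C1 + x^4/4 - 4*x^3/3 - 7*x^2/10 - x/3 - 27*cos(4*x/3)/32


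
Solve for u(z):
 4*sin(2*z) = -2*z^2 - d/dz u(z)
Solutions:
 u(z) = C1 - 2*z^3/3 + 2*cos(2*z)


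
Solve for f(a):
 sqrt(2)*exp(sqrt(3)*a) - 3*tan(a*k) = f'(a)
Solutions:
 f(a) = C1 - 3*Piecewise((-log(cos(a*k))/k, Ne(k, 0)), (0, True)) + sqrt(6)*exp(sqrt(3)*a)/3


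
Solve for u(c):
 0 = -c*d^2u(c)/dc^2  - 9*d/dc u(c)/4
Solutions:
 u(c) = C1 + C2/c^(5/4)


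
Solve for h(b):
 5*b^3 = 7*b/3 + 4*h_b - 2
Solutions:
 h(b) = C1 + 5*b^4/16 - 7*b^2/24 + b/2


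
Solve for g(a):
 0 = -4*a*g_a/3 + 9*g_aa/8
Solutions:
 g(a) = C1 + C2*erfi(4*sqrt(3)*a/9)


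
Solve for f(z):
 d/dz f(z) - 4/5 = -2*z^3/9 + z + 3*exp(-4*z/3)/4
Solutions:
 f(z) = C1 - z^4/18 + z^2/2 + 4*z/5 - 9*exp(-4*z/3)/16


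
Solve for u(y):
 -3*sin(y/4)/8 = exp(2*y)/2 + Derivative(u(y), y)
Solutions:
 u(y) = C1 - exp(2*y)/4 + 3*cos(y/4)/2


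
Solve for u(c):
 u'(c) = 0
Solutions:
 u(c) = C1


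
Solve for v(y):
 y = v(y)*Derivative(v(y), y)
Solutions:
 v(y) = -sqrt(C1 + y^2)
 v(y) = sqrt(C1 + y^2)


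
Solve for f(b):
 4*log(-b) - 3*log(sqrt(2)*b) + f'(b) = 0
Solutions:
 f(b) = C1 - b*log(b) + b*(1 + 3*log(2)/2 - 4*I*pi)


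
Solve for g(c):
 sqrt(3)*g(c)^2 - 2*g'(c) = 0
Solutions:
 g(c) = -2/(C1 + sqrt(3)*c)


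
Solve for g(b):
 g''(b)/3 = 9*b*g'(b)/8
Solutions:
 g(b) = C1 + C2*erfi(3*sqrt(3)*b/4)


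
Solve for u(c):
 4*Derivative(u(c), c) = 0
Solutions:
 u(c) = C1


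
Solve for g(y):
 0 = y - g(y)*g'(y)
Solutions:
 g(y) = -sqrt(C1 + y^2)
 g(y) = sqrt(C1 + y^2)


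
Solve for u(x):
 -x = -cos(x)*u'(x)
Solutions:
 u(x) = C1 + Integral(x/cos(x), x)


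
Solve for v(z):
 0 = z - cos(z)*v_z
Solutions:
 v(z) = C1 + Integral(z/cos(z), z)


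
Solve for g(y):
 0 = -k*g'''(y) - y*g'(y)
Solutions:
 g(y) = C1 + Integral(C2*airyai(y*(-1/k)^(1/3)) + C3*airybi(y*(-1/k)^(1/3)), y)


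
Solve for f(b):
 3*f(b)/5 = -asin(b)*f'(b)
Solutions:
 f(b) = C1*exp(-3*Integral(1/asin(b), b)/5)


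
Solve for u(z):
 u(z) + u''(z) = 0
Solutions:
 u(z) = C1*sin(z) + C2*cos(z)


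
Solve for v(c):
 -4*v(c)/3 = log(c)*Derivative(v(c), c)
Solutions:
 v(c) = C1*exp(-4*li(c)/3)


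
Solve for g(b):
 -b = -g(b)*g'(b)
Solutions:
 g(b) = -sqrt(C1 + b^2)
 g(b) = sqrt(C1 + b^2)


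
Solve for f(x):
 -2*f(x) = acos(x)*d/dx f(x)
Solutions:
 f(x) = C1*exp(-2*Integral(1/acos(x), x))


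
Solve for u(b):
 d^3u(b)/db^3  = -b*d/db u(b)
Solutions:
 u(b) = C1 + Integral(C2*airyai(-b) + C3*airybi(-b), b)


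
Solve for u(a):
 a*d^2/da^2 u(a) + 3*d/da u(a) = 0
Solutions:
 u(a) = C1 + C2/a^2


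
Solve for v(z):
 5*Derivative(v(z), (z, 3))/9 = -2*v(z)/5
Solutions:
 v(z) = C3*exp(z*(-90^(1/3) + 3*10^(1/3)*3^(2/3))/20)*sin(3*10^(1/3)*3^(1/6)*z/10) + C4*exp(z*(-90^(1/3) + 3*10^(1/3)*3^(2/3))/20)*cos(3*10^(1/3)*3^(1/6)*z/10) + C5*exp(-z*(90^(1/3) + 3*10^(1/3)*3^(2/3))/20) + (C1*sin(3*10^(1/3)*3^(1/6)*z/10) + C2*cos(3*10^(1/3)*3^(1/6)*z/10))*exp(90^(1/3)*z/10)


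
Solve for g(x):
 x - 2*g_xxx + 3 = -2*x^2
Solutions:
 g(x) = C1 + C2*x + C3*x^2 + x^5/60 + x^4/48 + x^3/4


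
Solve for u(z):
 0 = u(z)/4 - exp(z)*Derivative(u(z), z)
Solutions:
 u(z) = C1*exp(-exp(-z)/4)


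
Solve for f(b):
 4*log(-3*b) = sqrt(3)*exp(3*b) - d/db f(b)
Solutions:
 f(b) = C1 - 4*b*log(-b) + 4*b*(1 - log(3)) + sqrt(3)*exp(3*b)/3


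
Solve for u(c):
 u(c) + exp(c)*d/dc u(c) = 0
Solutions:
 u(c) = C1*exp(exp(-c))


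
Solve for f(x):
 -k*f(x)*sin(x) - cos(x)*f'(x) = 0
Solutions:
 f(x) = C1*exp(k*log(cos(x)))


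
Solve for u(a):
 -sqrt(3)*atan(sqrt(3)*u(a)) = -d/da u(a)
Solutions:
 Integral(1/atan(sqrt(3)*_y), (_y, u(a))) = C1 + sqrt(3)*a


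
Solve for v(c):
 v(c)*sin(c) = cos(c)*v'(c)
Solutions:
 v(c) = C1/cos(c)


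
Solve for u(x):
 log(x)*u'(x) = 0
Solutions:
 u(x) = C1


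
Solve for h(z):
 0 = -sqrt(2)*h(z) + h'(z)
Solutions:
 h(z) = C1*exp(sqrt(2)*z)


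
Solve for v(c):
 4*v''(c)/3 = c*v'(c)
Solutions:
 v(c) = C1 + C2*erfi(sqrt(6)*c/4)


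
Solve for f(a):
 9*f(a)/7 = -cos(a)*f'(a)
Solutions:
 f(a) = C1*(sin(a) - 1)^(9/14)/(sin(a) + 1)^(9/14)


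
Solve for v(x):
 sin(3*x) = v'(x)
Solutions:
 v(x) = C1 - cos(3*x)/3


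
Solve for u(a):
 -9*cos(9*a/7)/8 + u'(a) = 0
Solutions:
 u(a) = C1 + 7*sin(9*a/7)/8


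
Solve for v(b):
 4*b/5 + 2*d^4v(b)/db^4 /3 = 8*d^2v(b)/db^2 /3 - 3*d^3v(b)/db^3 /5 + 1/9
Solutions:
 v(b) = C1 + C2*b + C3*exp(-5*b/2) + C4*exp(8*b/5) + b^3/20 + 31*b^2/2400


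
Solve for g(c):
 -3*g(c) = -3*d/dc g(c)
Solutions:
 g(c) = C1*exp(c)


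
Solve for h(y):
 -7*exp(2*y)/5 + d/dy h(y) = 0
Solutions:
 h(y) = C1 + 7*exp(2*y)/10


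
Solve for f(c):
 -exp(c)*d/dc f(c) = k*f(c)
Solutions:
 f(c) = C1*exp(k*exp(-c))


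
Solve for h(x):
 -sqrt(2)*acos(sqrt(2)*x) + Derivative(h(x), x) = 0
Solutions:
 h(x) = C1 + sqrt(2)*(x*acos(sqrt(2)*x) - sqrt(2)*sqrt(1 - 2*x^2)/2)


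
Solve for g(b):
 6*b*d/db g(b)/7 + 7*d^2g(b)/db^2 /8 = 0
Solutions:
 g(b) = C1 + C2*erf(2*sqrt(6)*b/7)


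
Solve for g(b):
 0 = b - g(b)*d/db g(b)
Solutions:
 g(b) = -sqrt(C1 + b^2)
 g(b) = sqrt(C1 + b^2)


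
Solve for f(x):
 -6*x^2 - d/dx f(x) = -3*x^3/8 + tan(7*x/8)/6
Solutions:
 f(x) = C1 + 3*x^4/32 - 2*x^3 + 4*log(cos(7*x/8))/21


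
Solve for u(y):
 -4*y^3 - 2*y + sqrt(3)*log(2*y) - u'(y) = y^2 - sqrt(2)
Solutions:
 u(y) = C1 - y^4 - y^3/3 - y^2 + sqrt(3)*y*log(y) - sqrt(3)*y + sqrt(3)*y*log(2) + sqrt(2)*y


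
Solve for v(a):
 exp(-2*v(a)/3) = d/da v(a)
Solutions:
 v(a) = 3*log(-sqrt(C1 + a)) - 3*log(3) + 3*log(6)/2
 v(a) = 3*log(C1 + a)/2 - 3*log(3) + 3*log(6)/2


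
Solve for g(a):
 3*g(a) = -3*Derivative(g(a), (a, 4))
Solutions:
 g(a) = (C1*sin(sqrt(2)*a/2) + C2*cos(sqrt(2)*a/2))*exp(-sqrt(2)*a/2) + (C3*sin(sqrt(2)*a/2) + C4*cos(sqrt(2)*a/2))*exp(sqrt(2)*a/2)


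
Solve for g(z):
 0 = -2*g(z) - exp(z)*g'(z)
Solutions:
 g(z) = C1*exp(2*exp(-z))


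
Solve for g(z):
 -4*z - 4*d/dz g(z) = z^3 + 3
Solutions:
 g(z) = C1 - z^4/16 - z^2/2 - 3*z/4


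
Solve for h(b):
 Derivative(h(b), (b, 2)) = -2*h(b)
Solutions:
 h(b) = C1*sin(sqrt(2)*b) + C2*cos(sqrt(2)*b)


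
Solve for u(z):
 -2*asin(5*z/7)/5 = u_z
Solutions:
 u(z) = C1 - 2*z*asin(5*z/7)/5 - 2*sqrt(49 - 25*z^2)/25


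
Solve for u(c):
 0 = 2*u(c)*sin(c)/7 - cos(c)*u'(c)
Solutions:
 u(c) = C1/cos(c)^(2/7)


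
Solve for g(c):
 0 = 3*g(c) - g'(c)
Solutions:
 g(c) = C1*exp(3*c)


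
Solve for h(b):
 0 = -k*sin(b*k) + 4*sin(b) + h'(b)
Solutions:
 h(b) = C1 + 4*cos(b) - cos(b*k)


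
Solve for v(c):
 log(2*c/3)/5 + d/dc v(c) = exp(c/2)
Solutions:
 v(c) = C1 - c*log(c)/5 + c*(-log(2) + 1 + log(3))/5 + 2*exp(c/2)


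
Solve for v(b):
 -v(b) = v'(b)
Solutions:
 v(b) = C1*exp(-b)


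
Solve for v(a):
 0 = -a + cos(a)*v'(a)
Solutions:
 v(a) = C1 + Integral(a/cos(a), a)


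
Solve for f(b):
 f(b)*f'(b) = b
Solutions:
 f(b) = -sqrt(C1 + b^2)
 f(b) = sqrt(C1 + b^2)


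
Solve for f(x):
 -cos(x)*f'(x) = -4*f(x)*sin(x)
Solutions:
 f(x) = C1/cos(x)^4


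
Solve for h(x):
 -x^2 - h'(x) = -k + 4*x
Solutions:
 h(x) = C1 + k*x - x^3/3 - 2*x^2


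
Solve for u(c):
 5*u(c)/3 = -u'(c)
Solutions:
 u(c) = C1*exp(-5*c/3)


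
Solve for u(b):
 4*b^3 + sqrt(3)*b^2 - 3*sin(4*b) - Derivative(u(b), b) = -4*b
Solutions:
 u(b) = C1 + b^4 + sqrt(3)*b^3/3 + 2*b^2 + 3*cos(4*b)/4


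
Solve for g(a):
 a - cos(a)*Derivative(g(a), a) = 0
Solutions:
 g(a) = C1 + Integral(a/cos(a), a)


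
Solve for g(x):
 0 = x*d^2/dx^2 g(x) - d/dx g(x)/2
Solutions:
 g(x) = C1 + C2*x^(3/2)


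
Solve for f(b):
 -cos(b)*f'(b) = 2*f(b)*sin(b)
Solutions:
 f(b) = C1*cos(b)^2


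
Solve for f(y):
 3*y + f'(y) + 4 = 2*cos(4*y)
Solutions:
 f(y) = C1 - 3*y^2/2 - 4*y + sin(4*y)/2


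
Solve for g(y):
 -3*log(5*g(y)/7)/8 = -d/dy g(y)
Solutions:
 -8*Integral(1/(log(_y) - log(7) + log(5)), (_y, g(y)))/3 = C1 - y


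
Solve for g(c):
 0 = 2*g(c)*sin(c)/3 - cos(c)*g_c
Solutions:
 g(c) = C1/cos(c)^(2/3)


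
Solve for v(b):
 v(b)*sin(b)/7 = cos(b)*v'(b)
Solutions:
 v(b) = C1/cos(b)^(1/7)


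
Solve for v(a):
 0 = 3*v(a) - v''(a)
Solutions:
 v(a) = C1*exp(-sqrt(3)*a) + C2*exp(sqrt(3)*a)


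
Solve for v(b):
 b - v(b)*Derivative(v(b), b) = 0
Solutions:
 v(b) = -sqrt(C1 + b^2)
 v(b) = sqrt(C1 + b^2)


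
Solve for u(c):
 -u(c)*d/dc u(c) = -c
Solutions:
 u(c) = -sqrt(C1 + c^2)
 u(c) = sqrt(C1 + c^2)


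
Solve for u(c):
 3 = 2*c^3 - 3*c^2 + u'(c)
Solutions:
 u(c) = C1 - c^4/2 + c^3 + 3*c


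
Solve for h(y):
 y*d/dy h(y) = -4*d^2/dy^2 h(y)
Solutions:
 h(y) = C1 + C2*erf(sqrt(2)*y/4)


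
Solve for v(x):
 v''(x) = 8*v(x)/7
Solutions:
 v(x) = C1*exp(-2*sqrt(14)*x/7) + C2*exp(2*sqrt(14)*x/7)


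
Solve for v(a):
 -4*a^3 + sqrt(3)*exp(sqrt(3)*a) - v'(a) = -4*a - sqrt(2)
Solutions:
 v(a) = C1 - a^4 + 2*a^2 + sqrt(2)*a + exp(sqrt(3)*a)


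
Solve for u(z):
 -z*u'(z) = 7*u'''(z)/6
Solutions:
 u(z) = C1 + Integral(C2*airyai(-6^(1/3)*7^(2/3)*z/7) + C3*airybi(-6^(1/3)*7^(2/3)*z/7), z)


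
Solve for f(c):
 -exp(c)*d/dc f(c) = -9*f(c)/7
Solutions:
 f(c) = C1*exp(-9*exp(-c)/7)


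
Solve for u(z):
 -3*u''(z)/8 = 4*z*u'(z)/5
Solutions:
 u(z) = C1 + C2*erf(4*sqrt(15)*z/15)


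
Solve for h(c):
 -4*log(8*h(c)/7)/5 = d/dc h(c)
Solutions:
 5*Integral(1/(log(_y) - log(7) + 3*log(2)), (_y, h(c)))/4 = C1 - c


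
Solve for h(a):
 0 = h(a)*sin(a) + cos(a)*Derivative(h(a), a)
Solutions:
 h(a) = C1*cos(a)


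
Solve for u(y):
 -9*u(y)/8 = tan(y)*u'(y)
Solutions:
 u(y) = C1/sin(y)^(9/8)


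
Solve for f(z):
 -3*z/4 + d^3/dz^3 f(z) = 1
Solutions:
 f(z) = C1 + C2*z + C3*z^2 + z^4/32 + z^3/6


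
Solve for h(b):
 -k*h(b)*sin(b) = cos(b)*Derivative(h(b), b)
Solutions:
 h(b) = C1*exp(k*log(cos(b)))


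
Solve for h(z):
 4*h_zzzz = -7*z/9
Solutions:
 h(z) = C1 + C2*z + C3*z^2 + C4*z^3 - 7*z^5/4320


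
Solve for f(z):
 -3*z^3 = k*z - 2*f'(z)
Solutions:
 f(z) = C1 + k*z^2/4 + 3*z^4/8


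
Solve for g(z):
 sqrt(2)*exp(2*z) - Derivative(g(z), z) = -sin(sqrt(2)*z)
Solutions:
 g(z) = C1 + sqrt(2)*exp(2*z)/2 - sqrt(2)*cos(sqrt(2)*z)/2


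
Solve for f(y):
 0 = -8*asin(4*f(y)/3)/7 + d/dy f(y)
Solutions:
 Integral(1/asin(4*_y/3), (_y, f(y))) = C1 + 8*y/7


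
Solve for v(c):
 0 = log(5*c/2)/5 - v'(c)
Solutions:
 v(c) = C1 + c*log(c)/5 - c/5 - c*log(2)/5 + c*log(5)/5


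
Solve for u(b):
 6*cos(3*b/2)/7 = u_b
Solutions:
 u(b) = C1 + 4*sin(3*b/2)/7


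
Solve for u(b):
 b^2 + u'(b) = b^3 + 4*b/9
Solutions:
 u(b) = C1 + b^4/4 - b^3/3 + 2*b^2/9


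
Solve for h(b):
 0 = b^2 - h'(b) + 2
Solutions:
 h(b) = C1 + b^3/3 + 2*b


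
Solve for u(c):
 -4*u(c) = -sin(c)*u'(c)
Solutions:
 u(c) = C1*(cos(c)^2 - 2*cos(c) + 1)/(cos(c)^2 + 2*cos(c) + 1)


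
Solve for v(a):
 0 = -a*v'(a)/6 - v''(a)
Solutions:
 v(a) = C1 + C2*erf(sqrt(3)*a/6)


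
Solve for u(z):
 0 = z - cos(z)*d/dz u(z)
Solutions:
 u(z) = C1 + Integral(z/cos(z), z)


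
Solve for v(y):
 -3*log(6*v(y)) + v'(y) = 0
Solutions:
 -Integral(1/(log(_y) + log(6)), (_y, v(y)))/3 = C1 - y


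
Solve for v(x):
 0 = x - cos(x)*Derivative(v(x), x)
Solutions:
 v(x) = C1 + Integral(x/cos(x), x)


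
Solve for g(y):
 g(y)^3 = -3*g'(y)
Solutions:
 g(y) = -sqrt(6)*sqrt(-1/(C1 - y))/2
 g(y) = sqrt(6)*sqrt(-1/(C1 - y))/2


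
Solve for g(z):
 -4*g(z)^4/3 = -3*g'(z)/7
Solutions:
 g(z) = 3^(1/3)*(-1/(C1 + 28*z))^(1/3)
 g(z) = (-1/(C1 + 28*z))^(1/3)*(-3^(1/3) - 3^(5/6)*I)/2
 g(z) = (-1/(C1 + 28*z))^(1/3)*(-3^(1/3) + 3^(5/6)*I)/2


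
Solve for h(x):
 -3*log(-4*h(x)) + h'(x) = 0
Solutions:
 -Integral(1/(log(-_y) + 2*log(2)), (_y, h(x)))/3 = C1 - x


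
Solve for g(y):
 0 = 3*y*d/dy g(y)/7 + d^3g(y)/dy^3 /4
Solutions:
 g(y) = C1 + Integral(C2*airyai(-12^(1/3)*7^(2/3)*y/7) + C3*airybi(-12^(1/3)*7^(2/3)*y/7), y)


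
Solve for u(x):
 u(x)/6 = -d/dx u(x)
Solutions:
 u(x) = C1*exp(-x/6)


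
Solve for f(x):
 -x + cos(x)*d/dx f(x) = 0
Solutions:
 f(x) = C1 + Integral(x/cos(x), x)


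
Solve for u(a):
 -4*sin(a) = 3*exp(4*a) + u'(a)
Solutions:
 u(a) = C1 - 3*exp(4*a)/4 + 4*cos(a)


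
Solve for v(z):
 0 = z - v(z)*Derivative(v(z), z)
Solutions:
 v(z) = -sqrt(C1 + z^2)
 v(z) = sqrt(C1 + z^2)


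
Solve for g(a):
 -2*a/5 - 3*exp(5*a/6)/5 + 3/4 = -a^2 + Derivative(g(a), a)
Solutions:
 g(a) = C1 + a^3/3 - a^2/5 + 3*a/4 - 18*exp(5*a/6)/25


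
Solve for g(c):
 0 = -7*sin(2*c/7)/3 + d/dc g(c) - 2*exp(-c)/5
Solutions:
 g(c) = C1 - 49*cos(2*c/7)/6 - 2*exp(-c)/5


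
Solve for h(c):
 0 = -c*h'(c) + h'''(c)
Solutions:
 h(c) = C1 + Integral(C2*airyai(c) + C3*airybi(c), c)


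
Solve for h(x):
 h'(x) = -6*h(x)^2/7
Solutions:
 h(x) = 7/(C1 + 6*x)


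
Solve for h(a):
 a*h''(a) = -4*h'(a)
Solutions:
 h(a) = C1 + C2/a^3


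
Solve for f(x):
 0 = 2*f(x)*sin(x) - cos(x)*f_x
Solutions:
 f(x) = C1/cos(x)^2


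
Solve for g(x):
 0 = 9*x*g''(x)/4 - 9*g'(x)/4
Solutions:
 g(x) = C1 + C2*x^2


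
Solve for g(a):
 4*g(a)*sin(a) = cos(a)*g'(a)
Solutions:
 g(a) = C1/cos(a)^4


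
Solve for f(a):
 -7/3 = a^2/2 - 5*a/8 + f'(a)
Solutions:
 f(a) = C1 - a^3/6 + 5*a^2/16 - 7*a/3


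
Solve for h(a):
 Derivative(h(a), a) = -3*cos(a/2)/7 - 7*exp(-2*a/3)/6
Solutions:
 h(a) = C1 - 6*sin(a/2)/7 + 7*exp(-2*a/3)/4


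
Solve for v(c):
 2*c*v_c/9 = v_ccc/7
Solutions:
 v(c) = C1 + Integral(C2*airyai(42^(1/3)*c/3) + C3*airybi(42^(1/3)*c/3), c)


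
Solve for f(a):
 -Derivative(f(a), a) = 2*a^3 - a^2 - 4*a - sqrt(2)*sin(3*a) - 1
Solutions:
 f(a) = C1 - a^4/2 + a^3/3 + 2*a^2 + a - sqrt(2)*cos(3*a)/3


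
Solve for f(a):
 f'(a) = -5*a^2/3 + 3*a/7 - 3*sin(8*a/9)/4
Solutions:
 f(a) = C1 - 5*a^3/9 + 3*a^2/14 + 27*cos(8*a/9)/32


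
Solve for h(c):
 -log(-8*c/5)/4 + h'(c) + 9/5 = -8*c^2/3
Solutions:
 h(c) = C1 - 8*c^3/9 + c*log(-c)/4 + c*(-41 - 5*log(5) + 15*log(2))/20


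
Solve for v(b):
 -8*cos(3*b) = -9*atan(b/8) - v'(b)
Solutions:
 v(b) = C1 - 9*b*atan(b/8) + 36*log(b^2 + 64) + 8*sin(3*b)/3


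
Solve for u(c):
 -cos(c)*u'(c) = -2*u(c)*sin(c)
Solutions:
 u(c) = C1/cos(c)^2


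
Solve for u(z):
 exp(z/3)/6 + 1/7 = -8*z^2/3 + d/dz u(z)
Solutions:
 u(z) = C1 + 8*z^3/9 + z/7 + exp(z/3)/2


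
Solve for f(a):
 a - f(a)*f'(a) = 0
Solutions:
 f(a) = -sqrt(C1 + a^2)
 f(a) = sqrt(C1 + a^2)


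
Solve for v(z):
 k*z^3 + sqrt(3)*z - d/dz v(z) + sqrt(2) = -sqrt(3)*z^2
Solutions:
 v(z) = C1 + k*z^4/4 + sqrt(3)*z^3/3 + sqrt(3)*z^2/2 + sqrt(2)*z


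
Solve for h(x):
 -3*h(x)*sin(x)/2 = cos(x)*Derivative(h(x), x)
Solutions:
 h(x) = C1*cos(x)^(3/2)


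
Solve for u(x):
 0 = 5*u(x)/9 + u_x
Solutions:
 u(x) = C1*exp(-5*x/9)


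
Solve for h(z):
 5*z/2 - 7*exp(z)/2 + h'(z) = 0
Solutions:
 h(z) = C1 - 5*z^2/4 + 7*exp(z)/2


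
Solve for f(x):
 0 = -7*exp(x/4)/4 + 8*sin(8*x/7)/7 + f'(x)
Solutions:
 f(x) = C1 + 7*exp(x/4) + cos(8*x/7)


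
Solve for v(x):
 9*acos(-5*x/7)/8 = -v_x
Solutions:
 v(x) = C1 - 9*x*acos(-5*x/7)/8 - 9*sqrt(49 - 25*x^2)/40


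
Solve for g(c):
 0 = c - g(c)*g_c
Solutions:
 g(c) = -sqrt(C1 + c^2)
 g(c) = sqrt(C1 + c^2)


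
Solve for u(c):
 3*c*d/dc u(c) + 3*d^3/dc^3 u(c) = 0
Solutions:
 u(c) = C1 + Integral(C2*airyai(-c) + C3*airybi(-c), c)


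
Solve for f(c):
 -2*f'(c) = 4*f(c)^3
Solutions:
 f(c) = -sqrt(2)*sqrt(-1/(C1 - 2*c))/2
 f(c) = sqrt(2)*sqrt(-1/(C1 - 2*c))/2


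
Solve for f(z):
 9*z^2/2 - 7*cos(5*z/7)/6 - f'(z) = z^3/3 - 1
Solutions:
 f(z) = C1 - z^4/12 + 3*z^3/2 + z - 49*sin(5*z/7)/30


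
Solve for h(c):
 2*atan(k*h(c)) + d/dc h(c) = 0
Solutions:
 Integral(1/atan(_y*k), (_y, h(c))) = C1 - 2*c


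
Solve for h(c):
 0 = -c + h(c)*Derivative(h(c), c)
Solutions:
 h(c) = -sqrt(C1 + c^2)
 h(c) = sqrt(C1 + c^2)


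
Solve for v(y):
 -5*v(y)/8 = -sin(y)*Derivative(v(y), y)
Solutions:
 v(y) = C1*(cos(y) - 1)^(5/16)/(cos(y) + 1)^(5/16)


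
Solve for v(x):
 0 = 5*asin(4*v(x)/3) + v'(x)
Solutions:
 Integral(1/asin(4*_y/3), (_y, v(x))) = C1 - 5*x


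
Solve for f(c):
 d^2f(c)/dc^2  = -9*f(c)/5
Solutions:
 f(c) = C1*sin(3*sqrt(5)*c/5) + C2*cos(3*sqrt(5)*c/5)


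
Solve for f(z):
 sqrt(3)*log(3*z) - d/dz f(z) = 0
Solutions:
 f(z) = C1 + sqrt(3)*z*log(z) - sqrt(3)*z + sqrt(3)*z*log(3)


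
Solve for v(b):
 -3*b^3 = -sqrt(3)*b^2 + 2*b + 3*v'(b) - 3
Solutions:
 v(b) = C1 - b^4/4 + sqrt(3)*b^3/9 - b^2/3 + b


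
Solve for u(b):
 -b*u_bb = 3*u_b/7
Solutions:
 u(b) = C1 + C2*b^(4/7)


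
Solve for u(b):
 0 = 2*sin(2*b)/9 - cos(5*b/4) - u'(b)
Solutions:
 u(b) = C1 - 4*sin(5*b/4)/5 - cos(2*b)/9


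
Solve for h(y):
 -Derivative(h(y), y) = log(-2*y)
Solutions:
 h(y) = C1 - y*log(-y) + y*(1 - log(2))


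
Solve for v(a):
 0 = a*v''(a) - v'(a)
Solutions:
 v(a) = C1 + C2*a^2


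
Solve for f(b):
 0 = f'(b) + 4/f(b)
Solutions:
 f(b) = -sqrt(C1 - 8*b)
 f(b) = sqrt(C1 - 8*b)


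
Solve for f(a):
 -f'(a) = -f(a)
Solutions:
 f(a) = C1*exp(a)


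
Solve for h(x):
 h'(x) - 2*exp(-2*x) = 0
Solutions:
 h(x) = C1 - exp(-2*x)


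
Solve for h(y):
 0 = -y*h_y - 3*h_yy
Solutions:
 h(y) = C1 + C2*erf(sqrt(6)*y/6)


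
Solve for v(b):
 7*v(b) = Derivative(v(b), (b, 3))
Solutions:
 v(b) = C3*exp(7^(1/3)*b) + (C1*sin(sqrt(3)*7^(1/3)*b/2) + C2*cos(sqrt(3)*7^(1/3)*b/2))*exp(-7^(1/3)*b/2)


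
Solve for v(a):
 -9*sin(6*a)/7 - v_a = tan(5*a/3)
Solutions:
 v(a) = C1 + 3*log(cos(5*a/3))/5 + 3*cos(6*a)/14


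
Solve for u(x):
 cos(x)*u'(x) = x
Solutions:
 u(x) = C1 + Integral(x/cos(x), x)


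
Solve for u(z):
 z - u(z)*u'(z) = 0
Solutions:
 u(z) = -sqrt(C1 + z^2)
 u(z) = sqrt(C1 + z^2)


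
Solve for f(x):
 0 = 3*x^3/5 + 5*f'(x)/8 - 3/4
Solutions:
 f(x) = C1 - 6*x^4/25 + 6*x/5


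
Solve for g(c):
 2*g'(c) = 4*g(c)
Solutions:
 g(c) = C1*exp(2*c)


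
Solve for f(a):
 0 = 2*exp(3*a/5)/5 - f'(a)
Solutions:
 f(a) = C1 + 2*exp(3*a/5)/3


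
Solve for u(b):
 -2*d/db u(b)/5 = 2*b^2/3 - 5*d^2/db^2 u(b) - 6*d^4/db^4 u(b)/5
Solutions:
 u(b) = C1 + C2*exp(2^(1/3)*b*(-(18 + sqrt(31574))^(1/3) + 25*2^(1/3)/(18 + sqrt(31574))^(1/3))/12)*sin(2^(1/3)*sqrt(3)*b*(25*2^(1/3)/(18 + sqrt(31574))^(1/3) + (18 + sqrt(31574))^(1/3))/12) + C3*exp(2^(1/3)*b*(-(18 + sqrt(31574))^(1/3) + 25*2^(1/3)/(18 + sqrt(31574))^(1/3))/12)*cos(2^(1/3)*sqrt(3)*b*(25*2^(1/3)/(18 + sqrt(31574))^(1/3) + (18 + sqrt(31574))^(1/3))/12) + C4*exp(-2^(1/3)*b*(-(18 + sqrt(31574))^(1/3) + 25*2^(1/3)/(18 + sqrt(31574))^(1/3))/6) - 5*b^3/9 - 125*b^2/6 - 3125*b/6
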